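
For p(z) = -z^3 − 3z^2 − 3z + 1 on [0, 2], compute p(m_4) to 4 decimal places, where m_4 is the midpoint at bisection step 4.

m = 1, p(m) = -6 (−); new bracket [0, 1]
m = 0.5, p(m) = -1.375 (−); new bracket [0, 0.5]
m = 0.25, p(m) = 0.046875 (+); new bracket [0.25, 0.5]
m = 0.375, p(m) = -0.5996 (−); new bracket [0.25, 0.375]

-0.5996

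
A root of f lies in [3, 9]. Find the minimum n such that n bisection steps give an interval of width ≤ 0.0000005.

24

Width after n steps is 6/2^n. Need 2^n ≥ 6/0.0000005 = 12000000.
2^23 = 8388608 < 12000000 ≤ 2^24 = 16777216, so n = 24.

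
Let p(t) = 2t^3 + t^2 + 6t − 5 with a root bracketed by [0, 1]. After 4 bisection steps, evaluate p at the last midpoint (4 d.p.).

m = 0.5, p(m) = -1.5 (−); new bracket [0.5, 1]
m = 0.75, p(m) = 0.90625 (+); new bracket [0.5, 0.75]
m = 0.625, p(m) = -0.371094 (−); new bracket [0.625, 0.75]
m = 0.6875, p(m) = 0.2476 (+); new bracket [0.625, 0.6875]

0.2476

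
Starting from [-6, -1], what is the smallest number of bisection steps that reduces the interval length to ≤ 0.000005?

Width after n steps is 5/2^n. Need 2^n ≥ 5/0.000005 = 1000000.
2^19 = 524288 < 1000000 ≤ 2^20 = 1048576, so n = 20.

20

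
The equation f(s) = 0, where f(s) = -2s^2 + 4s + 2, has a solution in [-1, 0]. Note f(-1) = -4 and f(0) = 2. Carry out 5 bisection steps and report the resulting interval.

[-0.4375, -0.40625]

m = -0.5, f(m) = -0.5 (−); new bracket [-0.5, 0]
m = -0.25, f(m) = 0.875 (+); new bracket [-0.5, -0.25]
m = -0.375, f(m) = 0.21875 (+); new bracket [-0.5, -0.375]
m = -0.4375, f(m) = -0.1328 (−); new bracket [-0.4375, -0.375]
m = -0.40625, f(m) = 0.0449 (+); new bracket [-0.4375, -0.40625]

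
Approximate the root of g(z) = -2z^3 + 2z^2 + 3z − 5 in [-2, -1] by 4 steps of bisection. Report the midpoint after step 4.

-1.4375

m = -1.5, g(m) = 1.75 (+); new bracket [-1.5, -1]
m = -1.25, g(m) = -1.71875 (−); new bracket [-1.5, -1.25]
m = -1.375, g(m) = -0.144531 (−); new bracket [-1.5, -1.375]
m = -1.4375, g(m) = 0.7612 (+); new bracket [-1.4375, -1.375]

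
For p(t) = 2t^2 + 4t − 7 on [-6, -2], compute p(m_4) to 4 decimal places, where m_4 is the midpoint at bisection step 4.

t = -4 gives p = 9, positive; keep [-4, -2]
t = -3 gives p = -1, negative; keep [-4, -3]
t = -3.5 gives p = 3.5, positive; keep [-3.5, -3]
t = -3.25 gives p = 1.125, positive; keep [-3.25, -3]

1.1250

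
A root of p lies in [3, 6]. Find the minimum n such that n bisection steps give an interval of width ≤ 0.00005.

Width after n steps is 3/2^n. Need 2^n ≥ 3/0.00005 = 60000.
2^15 = 32768 < 60000 ≤ 2^16 = 65536, so n = 16.

16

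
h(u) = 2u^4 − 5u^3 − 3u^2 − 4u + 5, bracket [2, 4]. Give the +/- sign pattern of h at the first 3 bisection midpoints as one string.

m = 3, h(m) = -7 (−); new bracket [3, 4]
m = 3.5, h(m) = 40 (+); new bracket [3, 3.5]
m = 3.25, h(m) = 11.804688 (+); new bracket [3, 3.25]

-++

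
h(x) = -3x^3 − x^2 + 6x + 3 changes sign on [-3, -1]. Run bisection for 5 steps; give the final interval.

[-1.3125, -1.25]

h(-2) = 11 > 0, so the root lies in [-2, -1]
h(-1.5) = 1.875 > 0, so the root lies in [-1.5, -1]
h(-1.25) = -0.203125 < 0, so the root lies in [-1.5, -1.25]
h(-1.375) = 0.6582 > 0, so the root lies in [-1.375, -1.25]
h(-1.3125) = 0.1853 > 0, so the root lies in [-1.3125, -1.25]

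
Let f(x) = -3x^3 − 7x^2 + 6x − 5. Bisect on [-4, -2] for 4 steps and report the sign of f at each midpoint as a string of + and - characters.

-++-

midpoint -3: f = -5 < 0 → [-4, -3]
midpoint -3.5: f = 16.875 > 0 → [-3.5, -3]
midpoint -3.25: f = 4.546875 > 0 → [-3.25, -3]
midpoint -3.125: f = -0.5566 < 0 → [-3.25, -3.125]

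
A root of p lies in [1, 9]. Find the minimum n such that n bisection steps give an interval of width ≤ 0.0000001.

27

Width after n steps is 8/2^n. Need 2^n ≥ 8/0.0000001 = 80000000.
2^26 = 67108864 < 80000000 ≤ 2^27 = 134217728, so n = 27.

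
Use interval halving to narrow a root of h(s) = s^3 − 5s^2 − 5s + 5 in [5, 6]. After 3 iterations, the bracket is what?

midpoint 5.5: h = -7.375 < 0 → [5.5, 6]
midpoint 5.75: h = 1.046875 > 0 → [5.5, 5.75]
midpoint 5.625: h = -3.349609 < 0 → [5.625, 5.75]

[5.625, 5.75]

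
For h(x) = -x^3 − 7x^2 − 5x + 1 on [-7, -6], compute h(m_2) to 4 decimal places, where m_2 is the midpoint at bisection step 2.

2.9531

x = -6.5 gives h = 12.375, positive; keep [-6.5, -6]
x = -6.25 gives h = 2.953125, positive; keep [-6.25, -6]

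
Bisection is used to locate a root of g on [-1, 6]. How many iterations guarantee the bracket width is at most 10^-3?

13

Width after n steps is 7/2^n. Need 2^n ≥ 7/10^-3 = 7000.
2^12 = 4096 < 7000 ≤ 2^13 = 8192, so n = 13.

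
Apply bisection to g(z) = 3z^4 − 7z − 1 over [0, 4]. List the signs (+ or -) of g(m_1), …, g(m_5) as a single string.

+-+-+

midpoint 2: g = 33 > 0 → [0, 2]
midpoint 1: g = -5 < 0 → [1, 2]
midpoint 1.5: g = 3.6875 > 0 → [1, 1.5]
midpoint 1.25: g = -2.4258 < 0 → [1.25, 1.5]
midpoint 1.375: g = 0.0984 > 0 → [1.25, 1.375]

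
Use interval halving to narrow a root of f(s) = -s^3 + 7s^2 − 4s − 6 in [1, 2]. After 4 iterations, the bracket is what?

[1.4375, 1.5]

s = 1.5 gives f = 0.375, positive; keep [1, 1.5]
s = 1.25 gives f = -2.015625, negative; keep [1.25, 1.5]
s = 1.375 gives f = -0.865234, negative; keep [1.375, 1.5]
s = 1.4375 gives f = -0.2556, negative; keep [1.4375, 1.5]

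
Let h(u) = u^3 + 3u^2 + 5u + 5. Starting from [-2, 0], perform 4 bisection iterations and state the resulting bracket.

midpoint -1: h = 2 > 0 → [-2, -1]
midpoint -1.5: h = 0.875 > 0 → [-2, -1.5]
midpoint -1.75: h = 0.078125 > 0 → [-2, -1.75]
midpoint -1.875: h = -0.4199 < 0 → [-1.875, -1.75]

[-1.875, -1.75]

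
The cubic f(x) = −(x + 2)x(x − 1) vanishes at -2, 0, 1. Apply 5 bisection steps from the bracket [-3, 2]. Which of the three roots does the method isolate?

f(-0.5) = -1.125 < 0, so the root lies in [-3, -0.5]
f(-1.75) = -1.203125 < 0, so the root lies in [-3, -1.75]
f(-2.375) = 3.005859 > 0, so the root lies in [-2.375, -1.75]
f(-2.0625) = 0.3948 > 0, so the root lies in [-2.0625, -1.75]
f(-1.90625) = -0.5194 < 0, so the root lies in [-2.0625, -1.90625]

-2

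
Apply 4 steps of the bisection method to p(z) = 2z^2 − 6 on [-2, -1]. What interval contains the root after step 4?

p(-1.5) = -1.5 < 0, so the root lies in [-2, -1.5]
p(-1.75) = 0.125 > 0, so the root lies in [-1.75, -1.5]
p(-1.625) = -0.71875 < 0, so the root lies in [-1.75, -1.625]
p(-1.6875) = -0.3047 < 0, so the root lies in [-1.75, -1.6875]

[-1.75, -1.6875]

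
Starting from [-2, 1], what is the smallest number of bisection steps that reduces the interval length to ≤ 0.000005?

20

Width after n steps is 3/2^n. Need 2^n ≥ 3/0.000005 = 600000.
2^19 = 524288 < 600000 ≤ 2^20 = 1048576, so n = 20.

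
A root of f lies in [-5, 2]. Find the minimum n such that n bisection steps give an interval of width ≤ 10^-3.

Width after n steps is 7/2^n. Need 2^n ≥ 7/10^-3 = 7000.
2^12 = 4096 < 7000 ≤ 2^13 = 8192, so n = 13.

13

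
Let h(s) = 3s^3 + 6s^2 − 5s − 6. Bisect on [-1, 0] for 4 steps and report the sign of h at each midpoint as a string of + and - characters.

--++

s = -0.5 gives h = -2.375, negative; keep [-1, -0.5]
s = -0.75 gives h = -0.140625, negative; keep [-1, -0.75]
s = -0.875 gives h = 0.958984, positive; keep [-0.875, -0.75]
s = -0.8125 gives h = 0.4143, positive; keep [-0.8125, -0.75]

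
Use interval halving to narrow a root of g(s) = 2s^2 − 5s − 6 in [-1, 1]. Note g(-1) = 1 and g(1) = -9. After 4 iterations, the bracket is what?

m = 0, g(m) = -6 (−); new bracket [-1, 0]
m = -0.5, g(m) = -3 (−); new bracket [-1, -0.5]
m = -0.75, g(m) = -1.125 (−); new bracket [-1, -0.75]
m = -0.875, g(m) = -0.0938 (−); new bracket [-1, -0.875]

[-1, -0.875]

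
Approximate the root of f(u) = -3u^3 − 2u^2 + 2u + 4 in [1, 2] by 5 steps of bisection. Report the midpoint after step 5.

midpoint 1.5: f = -7.625 < 0 → [1, 1.5]
midpoint 1.25: f = -2.484375 < 0 → [1, 1.25]
midpoint 1.125: f = -0.552734 < 0 → [1, 1.125]
midpoint 1.0625: f = 0.2688 > 0 → [1.0625, 1.125]
midpoint 1.09375: f = -0.1304 < 0 → [1.0625, 1.09375]

1.09375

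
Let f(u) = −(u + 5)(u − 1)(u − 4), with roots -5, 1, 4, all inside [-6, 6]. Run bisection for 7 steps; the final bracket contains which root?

u = 0 gives f = -20, negative; keep [-6, 0]
u = -3 gives f = -56, negative; keep [-6, -3]
u = -4.5 gives f = -23.375, negative; keep [-6, -4.5]
u = -5.25 gives f = 14.4531, positive; keep [-5.25, -4.5]
u = -4.875 gives f = -6.5176, negative; keep [-5.25, -4.875]
u = -5.0625 gives f = 3.4338, positive; keep [-5.0625, -4.875]
u = -4.96875 gives f = -1.6729, negative; keep [-5.0625, -4.96875]

-5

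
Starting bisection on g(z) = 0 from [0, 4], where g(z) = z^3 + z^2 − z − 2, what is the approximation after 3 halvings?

g(2) = 8 > 0, so the root lies in [0, 2]
g(1) = -1 < 0, so the root lies in [1, 2]
g(1.5) = 2.125 > 0, so the root lies in [1, 1.5]

1.5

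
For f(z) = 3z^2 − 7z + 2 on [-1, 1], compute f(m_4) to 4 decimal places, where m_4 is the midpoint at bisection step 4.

midpoint 0: f = 2 > 0 → [0, 1]
midpoint 0.5: f = -0.75 < 0 → [0, 0.5]
midpoint 0.25: f = 0.4375 > 0 → [0.25, 0.5]
midpoint 0.375: f = -0.2031 < 0 → [0.25, 0.375]

-0.2031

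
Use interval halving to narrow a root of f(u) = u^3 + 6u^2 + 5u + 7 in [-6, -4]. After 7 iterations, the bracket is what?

[-5.3125, -5.296875]

midpoint -5: f = 7 > 0 → [-6, -5]
midpoint -5.5: f = -5.375 < 0 → [-5.5, -5]
midpoint -5.25: f = 1.421875 > 0 → [-5.5, -5.25]
midpoint -5.375: f = -1.8184 < 0 → [-5.375, -5.25]
midpoint -5.3125: f = -0.1594 < 0 → [-5.3125, -5.25]
midpoint -5.28125: f = 0.6408 > 0 → [-5.3125, -5.28125]
midpoint -5.296875: f = 0.2431 > 0 → [-5.3125, -5.296875]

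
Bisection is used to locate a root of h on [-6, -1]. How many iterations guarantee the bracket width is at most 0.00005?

17

Width after n steps is 5/2^n. Need 2^n ≥ 5/0.00005 = 100000.
2^16 = 65536 < 100000 ≤ 2^17 = 131072, so n = 17.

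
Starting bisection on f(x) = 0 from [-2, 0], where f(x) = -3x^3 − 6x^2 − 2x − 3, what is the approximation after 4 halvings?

x = -1 gives f = -4, negative; keep [-2, -1]
x = -1.5 gives f = -3.375, negative; keep [-2, -1.5]
x = -1.75 gives f = -1.796875, negative; keep [-2, -1.75]
x = -1.875 gives f = -0.5684, negative; keep [-2, -1.875]

-1.875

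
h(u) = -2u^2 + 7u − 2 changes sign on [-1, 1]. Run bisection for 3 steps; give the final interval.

midpoint 0: h = -2 < 0 → [0, 1]
midpoint 0.5: h = 1 > 0 → [0, 0.5]
midpoint 0.25: h = -0.375 < 0 → [0.25, 0.5]

[0.25, 0.5]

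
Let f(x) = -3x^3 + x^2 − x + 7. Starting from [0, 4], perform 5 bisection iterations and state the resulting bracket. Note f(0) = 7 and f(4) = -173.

f(2) = -15 < 0, so the root lies in [0, 2]
f(1) = 4 > 0, so the root lies in [1, 2]
f(1.5) = -2.375 < 0, so the root lies in [1, 1.5]
f(1.25) = 1.4531 > 0, so the root lies in [1.25, 1.5]
f(1.375) = -0.2832 < 0, so the root lies in [1.25, 1.375]

[1.25, 1.375]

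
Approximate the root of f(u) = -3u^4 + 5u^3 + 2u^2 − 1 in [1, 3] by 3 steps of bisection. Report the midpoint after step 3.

f(2) = -1 < 0, so the root lies in [1, 2]
f(1.5) = 5.1875 > 0, so the root lies in [1.5, 2]
f(1.75) = 3.785156 > 0, so the root lies in [1.75, 2]

1.75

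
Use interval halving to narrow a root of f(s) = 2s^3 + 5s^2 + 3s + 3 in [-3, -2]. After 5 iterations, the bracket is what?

s = -2.5 gives f = -4.5, negative; keep [-2.5, -2]
s = -2.25 gives f = -1.21875, negative; keep [-2.25, -2]
s = -2.125 gives f = 0.011719, positive; keep [-2.25, -2.125]
s = -2.1875 gives f = -0.5718, negative; keep [-2.1875, -2.125]
s = -2.15625 gives f = -0.2723, negative; keep [-2.15625, -2.125]

[-2.15625, -2.125]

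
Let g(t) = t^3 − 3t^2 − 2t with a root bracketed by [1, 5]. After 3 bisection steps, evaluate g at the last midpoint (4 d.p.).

-0.8750

m = 3, g(m) = -6 (−); new bracket [3, 5]
m = 4, g(m) = 8 (+); new bracket [3, 4]
m = 3.5, g(m) = -0.875 (−); new bracket [3.5, 4]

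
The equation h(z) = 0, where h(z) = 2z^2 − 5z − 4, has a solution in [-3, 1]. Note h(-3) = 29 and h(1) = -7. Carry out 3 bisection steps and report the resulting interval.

m = -1, h(m) = 3 (+); new bracket [-1, 1]
m = 0, h(m) = -4 (−); new bracket [-1, 0]
m = -0.5, h(m) = -1 (−); new bracket [-1, -0.5]

[-1, -0.5]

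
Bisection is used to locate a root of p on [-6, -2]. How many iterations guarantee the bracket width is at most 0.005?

10

Width after n steps is 4/2^n. Need 2^n ≥ 4/0.005 = 800.
2^9 = 512 < 800 ≤ 2^10 = 1024, so n = 10.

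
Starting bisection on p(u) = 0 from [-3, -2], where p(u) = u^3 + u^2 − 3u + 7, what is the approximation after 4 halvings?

-2.9375

u = -2.5 gives p = 5.125, positive; keep [-3, -2.5]
u = -2.75 gives p = 2.015625, positive; keep [-3, -2.75]
u = -2.875 gives p = 0.126953, positive; keep [-3, -2.875]
u = -2.9375 gives p = -0.906, negative; keep [-2.9375, -2.875]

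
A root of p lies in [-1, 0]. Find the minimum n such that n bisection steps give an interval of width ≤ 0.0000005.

21

Width after n steps is 1/2^n. Need 2^n ≥ 1/0.0000005 = 2000000.
2^20 = 1048576 < 2000000 ≤ 2^21 = 2097152, so n = 21.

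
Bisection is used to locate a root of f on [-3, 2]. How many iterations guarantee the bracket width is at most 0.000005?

20

Width after n steps is 5/2^n. Need 2^n ≥ 5/0.000005 = 1000000.
2^19 = 524288 < 1000000 ≤ 2^20 = 1048576, so n = 20.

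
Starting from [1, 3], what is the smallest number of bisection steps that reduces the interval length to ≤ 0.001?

11

Width after n steps is 2/2^n. Need 2^n ≥ 2/0.001 = 2000.
2^10 = 1024 < 2000 ≤ 2^11 = 2048, so n = 11.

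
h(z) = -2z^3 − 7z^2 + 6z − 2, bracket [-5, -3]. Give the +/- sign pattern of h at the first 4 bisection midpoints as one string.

midpoint -4: h = -10 < 0 → [-5, -4]
midpoint -4.5: h = 11.5 > 0 → [-4.5, -4]
midpoint -4.25: h = -0.40625 < 0 → [-4.5, -4.25]
midpoint -4.375: h = 5.2461 > 0 → [-4.375, -4.25]

-+-+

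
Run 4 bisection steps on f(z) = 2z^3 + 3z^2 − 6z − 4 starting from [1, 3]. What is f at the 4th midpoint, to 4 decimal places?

-1.3789

z = 2 gives f = 12, positive; keep [1, 2]
z = 1.5 gives f = 0.5, positive; keep [1, 1.5]
z = 1.25 gives f = -2.90625, negative; keep [1.25, 1.5]
z = 1.375 gives f = -1.3789, negative; keep [1.375, 1.5]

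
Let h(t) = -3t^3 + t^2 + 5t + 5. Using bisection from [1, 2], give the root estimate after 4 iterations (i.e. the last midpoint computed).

1.8125

h(1.5) = 4.625 > 0, so the root lies in [1.5, 2]
h(1.75) = 0.734375 > 0, so the root lies in [1.75, 2]
h(1.875) = -1.884766 < 0, so the root lies in [1.75, 1.875]
h(1.8125) = -0.5154 < 0, so the root lies in [1.75, 1.8125]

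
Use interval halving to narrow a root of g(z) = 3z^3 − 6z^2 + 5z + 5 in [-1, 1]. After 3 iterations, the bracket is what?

g(0) = 5 > 0, so the root lies in [-1, 0]
g(-0.5) = 0.625 > 0, so the root lies in [-1, -0.5]
g(-0.75) = -3.390625 < 0, so the root lies in [-0.75, -0.5]

[-0.75, -0.5]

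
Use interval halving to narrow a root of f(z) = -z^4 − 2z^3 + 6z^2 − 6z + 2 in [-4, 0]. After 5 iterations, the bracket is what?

[-4, -3.875]

z = -2 gives f = 38, positive; keep [-4, -2]
z = -3 gives f = 47, positive; keep [-4, -3]
z = -3.5 gives f = 32.1875, positive; keep [-4, -3.5]
z = -3.75 gives f = 16.5898, positive; keep [-4, -3.75]
z = -3.875 gives f = 6.2458, positive; keep [-4, -3.875]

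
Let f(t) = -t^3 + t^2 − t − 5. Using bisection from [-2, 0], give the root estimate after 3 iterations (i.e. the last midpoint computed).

midpoint -1: f = -2 < 0 → [-2, -1]
midpoint -1.5: f = 2.125 > 0 → [-1.5, -1]
midpoint -1.25: f = -0.234375 < 0 → [-1.5, -1.25]

-1.25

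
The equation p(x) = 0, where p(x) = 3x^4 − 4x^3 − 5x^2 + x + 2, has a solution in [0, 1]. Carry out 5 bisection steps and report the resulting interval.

midpoint 0.5: p = 0.9375 > 0 → [0.5, 1]
midpoint 0.75: p = -0.800781 < 0 → [0.5, 0.75]
midpoint 0.625: p = 0.153076 > 0 → [0.625, 0.75]
midpoint 0.6875: p = -0.3054 < 0 → [0.625, 0.6875]
midpoint 0.65625: p = -0.0711 < 0 → [0.625, 0.65625]

[0.625, 0.65625]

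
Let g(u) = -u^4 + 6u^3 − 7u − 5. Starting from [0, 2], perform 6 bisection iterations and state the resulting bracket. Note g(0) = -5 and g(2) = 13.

[1.5, 1.53125]

g(1) = -7 < 0, so the root lies in [1, 2]
g(1.5) = -0.3125 < 0, so the root lies in [1.5, 2]
g(1.75) = 5.527344 > 0, so the root lies in [1.5, 1.75]
g(1.625) = 2.3982 > 0, so the root lies in [1.5, 1.625]
g(1.5625) = 0.9902 > 0, so the root lies in [1.5, 1.5625]
g(1.53125) = 0.3257 > 0, so the root lies in [1.5, 1.53125]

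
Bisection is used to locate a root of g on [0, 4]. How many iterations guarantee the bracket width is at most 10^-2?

Width after n steps is 4/2^n. Need 2^n ≥ 4/10^-2 = 400.
2^8 = 256 < 400 ≤ 2^9 = 512, so n = 9.

9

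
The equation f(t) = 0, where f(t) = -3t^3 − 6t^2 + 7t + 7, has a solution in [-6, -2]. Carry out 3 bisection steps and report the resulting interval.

f(-4) = 75 > 0, so the root lies in [-4, -2]
f(-3) = 13 > 0, so the root lies in [-3, -2]
f(-2.5) = -1.125 < 0, so the root lies in [-3, -2.5]

[-3, -2.5]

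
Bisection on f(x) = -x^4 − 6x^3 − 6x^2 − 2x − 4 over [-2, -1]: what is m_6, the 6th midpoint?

f(-1.5) = 0.6875 > 0, so the root lies in [-1.5, -1]
f(-1.25) = -1.597656 < 0, so the root lies in [-1.5, -1.25]
f(-1.375) = -0.570557 < 0, so the root lies in [-1.5, -1.375]
f(-1.4375) = 0.0293 > 0, so the root lies in [-1.4375, -1.375]
f(-1.40625) = -0.2779 < 0, so the root lies in [-1.4375, -1.40625]
f(-1.421875) = -0.1261 < 0, so the root lies in [-1.4375, -1.421875]

-1.421875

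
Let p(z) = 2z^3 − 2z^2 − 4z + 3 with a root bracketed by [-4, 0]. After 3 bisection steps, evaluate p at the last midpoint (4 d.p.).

-2.2500

midpoint -2: p = -13 < 0 → [-2, 0]
midpoint -1: p = 3 > 0 → [-2, -1]
midpoint -1.5: p = -2.25 < 0 → [-1.5, -1]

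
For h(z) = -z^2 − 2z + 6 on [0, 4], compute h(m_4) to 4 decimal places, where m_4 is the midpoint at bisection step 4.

h(2) = -2 < 0, so the root lies in [0, 2]
h(1) = 3 > 0, so the root lies in [1, 2]
h(1.5) = 0.75 > 0, so the root lies in [1.5, 2]
h(1.75) = -0.5625 < 0, so the root lies in [1.5, 1.75]

-0.5625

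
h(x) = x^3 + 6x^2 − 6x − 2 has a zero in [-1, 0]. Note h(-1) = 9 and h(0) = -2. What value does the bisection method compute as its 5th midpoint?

-0.28125

midpoint -0.5: h = 2.375 > 0 → [-0.5, 0]
midpoint -0.25: h = -0.140625 < 0 → [-0.5, -0.25]
midpoint -0.375: h = 1.041016 > 0 → [-0.375, -0.25]
midpoint -0.3125: h = 0.4304 > 0 → [-0.3125, -0.25]
midpoint -0.28125: h = 0.1399 > 0 → [-0.28125, -0.25]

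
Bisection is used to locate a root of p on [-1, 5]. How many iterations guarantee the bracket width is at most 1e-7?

26

Width after n steps is 6/2^n. Need 2^n ≥ 6/1e-7 = 60000000.
2^25 = 33554432 < 60000000 ≤ 2^26 = 67108864, so n = 26.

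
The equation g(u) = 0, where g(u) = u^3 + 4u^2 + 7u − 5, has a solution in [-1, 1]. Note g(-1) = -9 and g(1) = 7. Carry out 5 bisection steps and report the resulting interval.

[0.5, 0.5625]

u = 0 gives g = -5, negative; keep [0, 1]
u = 0.5 gives g = -0.375, negative; keep [0.5, 1]
u = 0.75 gives g = 2.921875, positive; keep [0.5, 0.75]
u = 0.625 gives g = 1.1816, positive; keep [0.5, 0.625]
u = 0.5625 gives g = 0.3811, positive; keep [0.5, 0.5625]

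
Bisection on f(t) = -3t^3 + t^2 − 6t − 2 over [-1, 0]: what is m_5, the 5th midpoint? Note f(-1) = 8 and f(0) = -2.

-0.28125

midpoint -0.5: f = 1.625 > 0 → [-0.5, 0]
midpoint -0.25: f = -0.390625 < 0 → [-0.5, -0.25]
midpoint -0.375: f = 0.548828 > 0 → [-0.375, -0.25]
midpoint -0.3125: f = 0.0642 > 0 → [-0.3125, -0.25]
midpoint -0.28125: f = -0.1667 < 0 → [-0.3125, -0.28125]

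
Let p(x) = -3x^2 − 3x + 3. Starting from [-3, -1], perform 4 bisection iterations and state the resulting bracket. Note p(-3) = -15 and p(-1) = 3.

m = -2, p(m) = -3 (−); new bracket [-2, -1]
m = -1.5, p(m) = 0.75 (+); new bracket [-2, -1.5]
m = -1.75, p(m) = -0.9375 (−); new bracket [-1.75, -1.5]
m = -1.625, p(m) = -0.0469 (−); new bracket [-1.625, -1.5]

[-1.625, -1.5]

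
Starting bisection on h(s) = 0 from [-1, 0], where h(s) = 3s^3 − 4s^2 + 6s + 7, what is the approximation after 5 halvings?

midpoint -0.5: h = 2.625 > 0 → [-1, -0.5]
midpoint -0.75: h = -1.015625 < 0 → [-0.75, -0.5]
midpoint -0.625: h = 0.955078 > 0 → [-0.75, -0.625]
midpoint -0.6875: h = 0.0095 > 0 → [-0.75, -0.6875]
midpoint -0.71875: h = -0.4928 < 0 → [-0.71875, -0.6875]

-0.71875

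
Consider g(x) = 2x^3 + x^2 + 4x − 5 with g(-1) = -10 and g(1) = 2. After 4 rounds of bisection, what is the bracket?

midpoint 0: g = -5 < 0 → [0, 1]
midpoint 0.5: g = -2.5 < 0 → [0.5, 1]
midpoint 0.75: g = -0.59375 < 0 → [0.75, 1]
midpoint 0.875: g = 0.6055 > 0 → [0.75, 0.875]

[0.75, 0.875]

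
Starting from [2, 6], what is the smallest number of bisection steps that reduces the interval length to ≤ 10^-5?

19

Width after n steps is 4/2^n. Need 2^n ≥ 4/10^-5 = 400000.
2^18 = 262144 < 400000 ≤ 2^19 = 524288, so n = 19.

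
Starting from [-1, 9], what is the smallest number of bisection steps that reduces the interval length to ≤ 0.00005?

Width after n steps is 10/2^n. Need 2^n ≥ 10/0.00005 = 200000.
2^17 = 131072 < 200000 ≤ 2^18 = 262144, so n = 18.

18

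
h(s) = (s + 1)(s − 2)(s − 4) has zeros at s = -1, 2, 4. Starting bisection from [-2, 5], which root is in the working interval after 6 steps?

h(1.5) = 3.125 > 0, so the root lies in [-2, 1.5]
h(-0.25) = 7.171875 > 0, so the root lies in [-2, -0.25]
h(-1.125) = -2.001953 < 0, so the root lies in [-1.125, -0.25]
h(-0.6875) = 3.9368 > 0, so the root lies in [-1.125, -0.6875]
h(-0.90625) = 1.3368 > 0, so the root lies in [-1.125, -0.90625]
h(-1.015625) = -0.2363 < 0, so the root lies in [-1.015625, -0.90625]

-1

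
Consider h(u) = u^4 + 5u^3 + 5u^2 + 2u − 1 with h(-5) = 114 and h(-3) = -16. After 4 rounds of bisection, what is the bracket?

[-3.875, -3.75]

midpoint -4: h = 7 > 0 → [-4, -3]
midpoint -3.5: h = -11.0625 < 0 → [-4, -3.5]
midpoint -3.75: h = -4.105469 < 0 → [-4, -3.75]
midpoint -3.875: h = 0.8694 > 0 → [-3.875, -3.75]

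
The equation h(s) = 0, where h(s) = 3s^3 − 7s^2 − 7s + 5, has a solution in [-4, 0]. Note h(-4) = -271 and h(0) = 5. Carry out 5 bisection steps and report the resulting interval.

midpoint -2: h = -33 < 0 → [-2, 0]
midpoint -1: h = 2 > 0 → [-2, -1]
midpoint -1.5: h = -10.375 < 0 → [-1.5, -1]
midpoint -1.25: h = -3.0469 < 0 → [-1.25, -1]
midpoint -1.125: h = -0.2559 < 0 → [-1.125, -1]

[-1.125, -1]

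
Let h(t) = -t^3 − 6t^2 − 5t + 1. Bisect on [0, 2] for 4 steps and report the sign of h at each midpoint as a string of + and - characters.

midpoint 1: h = -11 < 0 → [0, 1]
midpoint 0.5: h = -3.125 < 0 → [0, 0.5]
midpoint 0.25: h = -0.640625 < 0 → [0, 0.25]
midpoint 0.125: h = 0.2793 > 0 → [0.125, 0.25]

---+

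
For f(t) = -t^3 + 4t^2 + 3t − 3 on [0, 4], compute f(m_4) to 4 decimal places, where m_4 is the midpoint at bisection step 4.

1.0781

f(2) = 11 > 0, so the root lies in [0, 2]
f(1) = 3 > 0, so the root lies in [0, 1]
f(0.5) = -0.625 < 0, so the root lies in [0.5, 1]
f(0.75) = 1.0781 > 0, so the root lies in [0.5, 0.75]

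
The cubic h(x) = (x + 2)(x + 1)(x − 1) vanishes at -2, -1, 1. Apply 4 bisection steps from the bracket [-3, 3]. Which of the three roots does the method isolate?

1

m = 0, h(m) = -2 (−); new bracket [0, 3]
m = 1.5, h(m) = 4.375 (+); new bracket [0, 1.5]
m = 0.75, h(m) = -1.203125 (−); new bracket [0.75, 1.5]
m = 1.125, h(m) = 0.8301 (+); new bracket [0.75, 1.125]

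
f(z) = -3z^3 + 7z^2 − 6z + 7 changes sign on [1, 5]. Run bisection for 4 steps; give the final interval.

m = 3, f(m) = -29 (−); new bracket [1, 3]
m = 2, f(m) = -1 (−); new bracket [1, 2]
m = 1.5, f(m) = 3.625 (+); new bracket [1.5, 2]
m = 1.75, f(m) = 1.8594 (+); new bracket [1.75, 2]

[1.75, 2]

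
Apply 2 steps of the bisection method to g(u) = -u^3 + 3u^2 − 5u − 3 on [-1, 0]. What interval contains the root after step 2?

midpoint -0.5: g = 0.375 > 0 → [-0.5, 0]
midpoint -0.25: g = -1.546875 < 0 → [-0.5, -0.25]

[-0.5, -0.25]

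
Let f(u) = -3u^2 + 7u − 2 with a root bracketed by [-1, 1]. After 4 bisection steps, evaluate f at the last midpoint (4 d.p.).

0.2031

f(0) = -2 < 0, so the root lies in [0, 1]
f(0.5) = 0.75 > 0, so the root lies in [0, 0.5]
f(0.25) = -0.4375 < 0, so the root lies in [0.25, 0.5]
f(0.375) = 0.2031 > 0, so the root lies in [0.25, 0.375]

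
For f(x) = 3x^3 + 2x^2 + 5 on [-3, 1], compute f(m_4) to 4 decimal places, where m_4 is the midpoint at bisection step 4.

m = -1, f(m) = 4 (+); new bracket [-3, -1]
m = -2, f(m) = -11 (−); new bracket [-2, -1]
m = -1.5, f(m) = -0.625 (−); new bracket [-1.5, -1]
m = -1.25, f(m) = 2.2656 (+); new bracket [-1.5, -1.25]

2.2656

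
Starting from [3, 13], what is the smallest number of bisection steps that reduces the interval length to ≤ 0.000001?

24

Width after n steps is 10/2^n. Need 2^n ≥ 10/0.000001 = 10000000.
2^23 = 8388608 < 10000000 ≤ 2^24 = 16777216, so n = 24.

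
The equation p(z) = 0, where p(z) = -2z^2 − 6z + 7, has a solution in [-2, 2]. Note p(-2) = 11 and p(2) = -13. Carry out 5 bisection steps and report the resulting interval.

[0.875, 1]

z = 0 gives p = 7, positive; keep [0, 2]
z = 1 gives p = -1, negative; keep [0, 1]
z = 0.5 gives p = 3.5, positive; keep [0.5, 1]
z = 0.75 gives p = 1.375, positive; keep [0.75, 1]
z = 0.875 gives p = 0.2188, positive; keep [0.875, 1]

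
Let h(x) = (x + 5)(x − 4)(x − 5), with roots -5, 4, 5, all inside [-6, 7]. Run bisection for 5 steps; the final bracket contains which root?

-5

midpoint 0.5: h = 86.625 > 0 → [-6, 0.5]
midpoint -2.75: h = 117.703125 > 0 → [-6, -2.75]
midpoint -4.375: h = 49.072266 > 0 → [-6, -4.375]
midpoint -5.1875: h = -17.5496 < 0 → [-5.1875, -4.375]
midpoint -4.78125: h = 18.7888 > 0 → [-5.1875, -4.78125]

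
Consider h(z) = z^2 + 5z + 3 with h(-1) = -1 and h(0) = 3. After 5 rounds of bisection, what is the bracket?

[-0.71875, -0.6875]

z = -0.5 gives h = 0.75, positive; keep [-1, -0.5]
z = -0.75 gives h = -0.1875, negative; keep [-0.75, -0.5]
z = -0.625 gives h = 0.265625, positive; keep [-0.75, -0.625]
z = -0.6875 gives h = 0.0352, positive; keep [-0.75, -0.6875]
z = -0.71875 gives h = -0.0771, negative; keep [-0.71875, -0.6875]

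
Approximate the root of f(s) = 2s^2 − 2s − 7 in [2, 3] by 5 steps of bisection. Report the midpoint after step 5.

2.40625

s = 2.5 gives f = 0.5, positive; keep [2, 2.5]
s = 2.25 gives f = -1.375, negative; keep [2.25, 2.5]
s = 2.375 gives f = -0.46875, negative; keep [2.375, 2.5]
s = 2.4375 gives f = 0.0078, positive; keep [2.375, 2.4375]
s = 2.40625 gives f = -0.2324, negative; keep [2.40625, 2.4375]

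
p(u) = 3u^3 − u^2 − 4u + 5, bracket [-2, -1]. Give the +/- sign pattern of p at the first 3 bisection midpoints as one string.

-++

m = -1.5, p(m) = -1.375 (−); new bracket [-1.5, -1]
m = -1.25, p(m) = 2.578125 (+); new bracket [-1.5, -1.25]
m = -1.375, p(m) = 0.810547 (+); new bracket [-1.5, -1.375]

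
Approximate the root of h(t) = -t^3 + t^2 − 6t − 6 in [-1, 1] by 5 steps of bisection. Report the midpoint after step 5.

-0.8125

h(0) = -6 < 0, so the root lies in [-1, 0]
h(-0.5) = -2.625 < 0, so the root lies in [-1, -0.5]
h(-0.75) = -0.515625 < 0, so the root lies in [-1, -0.75]
h(-0.875) = 0.6855 > 0, so the root lies in [-0.875, -0.75]
h(-0.8125) = 0.0715 > 0, so the root lies in [-0.8125, -0.75]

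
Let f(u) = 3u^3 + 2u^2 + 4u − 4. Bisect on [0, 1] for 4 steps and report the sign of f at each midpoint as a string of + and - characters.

-++-

midpoint 0.5: f = -1.125 < 0 → [0.5, 1]
midpoint 0.75: f = 1.390625 > 0 → [0.5, 0.75]
midpoint 0.625: f = 0.013672 > 0 → [0.5, 0.625]
midpoint 0.5625: f = -0.5833 < 0 → [0.5625, 0.625]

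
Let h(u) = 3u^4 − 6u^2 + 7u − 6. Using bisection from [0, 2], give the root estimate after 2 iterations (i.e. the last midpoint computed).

midpoint 1: h = -2 < 0 → [1, 2]
midpoint 1.5: h = 6.1875 > 0 → [1, 1.5]

1.5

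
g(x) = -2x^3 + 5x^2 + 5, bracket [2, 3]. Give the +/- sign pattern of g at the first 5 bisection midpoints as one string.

++-+-

g(2.5) = 5 > 0, so the root lies in [2.5, 3]
g(2.75) = 1.21875 > 0, so the root lies in [2.75, 3]
g(2.875) = -1.199219 < 0, so the root lies in [2.75, 2.875]
g(2.8125) = 0.0562 > 0, so the root lies in [2.8125, 2.875]
g(2.84375) = -0.5598 < 0, so the root lies in [2.8125, 2.84375]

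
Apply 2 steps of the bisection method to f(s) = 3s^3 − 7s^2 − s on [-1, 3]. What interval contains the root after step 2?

s = 1 gives f = -5, negative; keep [1, 3]
s = 2 gives f = -6, negative; keep [2, 3]

[2, 3]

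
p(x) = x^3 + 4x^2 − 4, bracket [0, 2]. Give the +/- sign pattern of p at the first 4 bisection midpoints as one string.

p(1) = 1 > 0, so the root lies in [0, 1]
p(0.5) = -2.875 < 0, so the root lies in [0.5, 1]
p(0.75) = -1.328125 < 0, so the root lies in [0.75, 1]
p(0.875) = -0.2676 < 0, so the root lies in [0.875, 1]

+---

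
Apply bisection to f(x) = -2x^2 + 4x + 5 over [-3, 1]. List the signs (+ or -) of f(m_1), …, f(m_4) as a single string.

-+++

midpoint -1: f = -1 < 0 → [-1, 1]
midpoint 0: f = 5 > 0 → [-1, 0]
midpoint -0.5: f = 2.5 > 0 → [-1, -0.5]
midpoint -0.75: f = 0.875 > 0 → [-1, -0.75]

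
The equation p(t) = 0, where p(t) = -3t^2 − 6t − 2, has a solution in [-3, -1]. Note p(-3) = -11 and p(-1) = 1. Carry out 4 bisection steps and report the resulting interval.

[-1.625, -1.5]

midpoint -2: p = -2 < 0 → [-2, -1]
midpoint -1.5: p = 0.25 > 0 → [-2, -1.5]
midpoint -1.75: p = -0.6875 < 0 → [-1.75, -1.5]
midpoint -1.625: p = -0.1719 < 0 → [-1.625, -1.5]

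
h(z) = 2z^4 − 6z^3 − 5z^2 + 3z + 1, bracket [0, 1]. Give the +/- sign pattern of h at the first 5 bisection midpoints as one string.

m = 0.5, h(m) = 0.625 (+); new bracket [0.5, 1]
m = 0.75, h(m) = -1.460938 (−); new bracket [0.5, 0.75]
m = 0.625, h(m) = -0.237793 (−); new bracket [0.5, 0.625]
m = 0.5625, h(m) = 0.2378 (+); new bracket [0.5625, 0.625]
m = 0.59375, h(m) = 0.0112 (+); new bracket [0.59375, 0.625]

+--++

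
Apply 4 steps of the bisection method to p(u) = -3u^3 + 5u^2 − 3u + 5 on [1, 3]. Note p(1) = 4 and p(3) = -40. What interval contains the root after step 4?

[1.625, 1.75]

m = 2, p(m) = -5 (−); new bracket [1, 2]
m = 1.5, p(m) = 1.625 (+); new bracket [1.5, 2]
m = 1.75, p(m) = -1.015625 (−); new bracket [1.5, 1.75]
m = 1.625, p(m) = 0.4551 (+); new bracket [1.625, 1.75]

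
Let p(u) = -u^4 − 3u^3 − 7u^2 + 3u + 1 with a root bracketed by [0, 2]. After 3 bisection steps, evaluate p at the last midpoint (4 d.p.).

-2.2695

midpoint 1: p = -7 < 0 → [0, 1]
midpoint 0.5: p = 0.3125 > 0 → [0.5, 1]
midpoint 0.75: p = -2.269531 < 0 → [0.5, 0.75]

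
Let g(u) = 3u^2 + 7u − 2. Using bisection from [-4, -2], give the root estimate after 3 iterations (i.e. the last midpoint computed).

-2.75

g(-3) = 4 > 0, so the root lies in [-3, -2]
g(-2.5) = -0.75 < 0, so the root lies in [-3, -2.5]
g(-2.75) = 1.4375 > 0, so the root lies in [-2.75, -2.5]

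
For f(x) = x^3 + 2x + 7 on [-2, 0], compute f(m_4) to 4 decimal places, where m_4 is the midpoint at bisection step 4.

f(-1) = 4 > 0, so the root lies in [-2, -1]
f(-1.5) = 0.625 > 0, so the root lies in [-2, -1.5]
f(-1.75) = -1.859375 < 0, so the root lies in [-1.75, -1.5]
f(-1.625) = -0.541 < 0, so the root lies in [-1.625, -1.5]

-0.5410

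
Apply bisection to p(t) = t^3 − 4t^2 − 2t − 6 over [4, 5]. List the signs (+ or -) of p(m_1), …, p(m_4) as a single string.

p(4.5) = -4.875 < 0, so the root lies in [4.5, 5]
p(4.75) = 1.421875 > 0, so the root lies in [4.5, 4.75]
p(4.625) = -1.880859 < 0, so the root lies in [4.625, 4.75]
p(4.6875) = -0.2688 < 0, so the root lies in [4.6875, 4.75]

-+--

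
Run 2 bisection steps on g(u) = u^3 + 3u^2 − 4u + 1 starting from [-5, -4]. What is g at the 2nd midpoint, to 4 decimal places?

midpoint -4.5: g = -11.375 < 0 → [-4.5, -4]
midpoint -4.25: g = -4.578125 < 0 → [-4.25, -4]

-4.5781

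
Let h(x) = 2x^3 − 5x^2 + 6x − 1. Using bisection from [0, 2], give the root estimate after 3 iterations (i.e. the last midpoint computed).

0.25

midpoint 1: h = 2 > 0 → [0, 1]
midpoint 0.5: h = 1 > 0 → [0, 0.5]
midpoint 0.25: h = 0.21875 > 0 → [0, 0.25]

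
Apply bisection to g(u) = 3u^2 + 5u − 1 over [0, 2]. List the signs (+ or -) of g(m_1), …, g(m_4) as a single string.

+++-

u = 1 gives g = 7, positive; keep [0, 1]
u = 0.5 gives g = 2.25, positive; keep [0, 0.5]
u = 0.25 gives g = 0.4375, positive; keep [0, 0.25]
u = 0.125 gives g = -0.3281, negative; keep [0.125, 0.25]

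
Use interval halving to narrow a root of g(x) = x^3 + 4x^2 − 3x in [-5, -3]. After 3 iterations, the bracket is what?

[-4.75, -4.5]

midpoint -4: g = 12 > 0 → [-5, -4]
midpoint -4.5: g = 3.375 > 0 → [-5, -4.5]
midpoint -4.75: g = -2.671875 < 0 → [-4.75, -4.5]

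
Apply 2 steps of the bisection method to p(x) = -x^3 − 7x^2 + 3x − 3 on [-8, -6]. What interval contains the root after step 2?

midpoint -7: p = -24 < 0 → [-8, -7]
midpoint -7.5: p = 2.625 > 0 → [-7.5, -7]

[-7.5, -7]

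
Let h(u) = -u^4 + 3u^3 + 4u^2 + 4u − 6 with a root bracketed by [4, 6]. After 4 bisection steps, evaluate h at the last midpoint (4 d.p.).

u = 5 gives h = -136, negative; keep [4, 5]
u = 4.5 gives h = -43.6875, negative; keep [4, 4.5]
u = 4.25 gives h = -12.707031, negative; keep [4, 4.25]
u = 4.125 gives h = -0.4006, negative; keep [4, 4.125]

-0.4006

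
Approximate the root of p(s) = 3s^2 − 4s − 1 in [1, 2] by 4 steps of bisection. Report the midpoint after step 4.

1.5625

m = 1.5, p(m) = -0.25 (−); new bracket [1.5, 2]
m = 1.75, p(m) = 1.1875 (+); new bracket [1.5, 1.75]
m = 1.625, p(m) = 0.421875 (+); new bracket [1.5, 1.625]
m = 1.5625, p(m) = 0.0742 (+); new bracket [1.5, 1.5625]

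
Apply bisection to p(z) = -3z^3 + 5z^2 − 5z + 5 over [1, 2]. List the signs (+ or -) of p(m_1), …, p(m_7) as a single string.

p(1.5) = -1.375 < 0, so the root lies in [1, 1.5]
p(1.25) = 0.703125 > 0, so the root lies in [1.25, 1.5]
p(1.375) = -0.220703 < 0, so the root lies in [1.25, 1.375]
p(1.3125) = 0.2678 > 0, so the root lies in [1.3125, 1.375]
p(1.34375) = 0.0305 > 0, so the root lies in [1.34375, 1.375]
p(1.359375) = -0.0933 < 0, so the root lies in [1.34375, 1.359375]
p(1.3515625) = -0.031 < 0, so the root lies in [1.34375, 1.3515625]

-+-++--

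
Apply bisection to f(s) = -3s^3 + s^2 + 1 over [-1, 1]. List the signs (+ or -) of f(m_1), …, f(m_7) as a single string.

s = 0 gives f = 1, positive; keep [0, 1]
s = 0.5 gives f = 0.875, positive; keep [0.5, 1]
s = 0.75 gives f = 0.296875, positive; keep [0.75, 1]
s = 0.875 gives f = -0.2441, negative; keep [0.75, 0.875]
s = 0.8125 gives f = 0.051, positive; keep [0.8125, 0.875]
s = 0.84375 gives f = -0.0901, negative; keep [0.8125, 0.84375]
s = 0.828125 gives f = -0.018, negative; keep [0.8125, 0.828125]

+++-+--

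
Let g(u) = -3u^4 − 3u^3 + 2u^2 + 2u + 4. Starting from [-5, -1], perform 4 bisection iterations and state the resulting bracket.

[-1.75, -1.5]

u = -3 gives g = -146, negative; keep [-3, -1]
u = -2 gives g = -16, negative; keep [-2, -1]
u = -1.5 gives g = 0.4375, positive; keep [-2, -1.5]
u = -1.75 gives g = -5.4336, negative; keep [-1.75, -1.5]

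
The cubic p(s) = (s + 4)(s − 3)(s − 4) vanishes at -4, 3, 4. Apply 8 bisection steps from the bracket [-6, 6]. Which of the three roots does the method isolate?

midpoint 0: p = 48 > 0 → [-6, 0]
midpoint -3: p = 42 > 0 → [-6, -3]
midpoint -4.5: p = -31.875 < 0 → [-4.5, -3]
midpoint -3.75: p = 13.0781 > 0 → [-4.5, -3.75]
midpoint -4.125: p = -7.2363 < 0 → [-4.125, -3.75]
midpoint -3.9375: p = 3.4417 > 0 → [-4.125, -3.9375]
midpoint -4.03125: p = -1.7647 < 0 → [-4.03125, -3.9375]
midpoint -3.984375: p = 0.8713 > 0 → [-4.03125, -3.984375]

-4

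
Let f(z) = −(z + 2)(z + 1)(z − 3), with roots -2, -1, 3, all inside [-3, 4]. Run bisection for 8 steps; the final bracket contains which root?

3

midpoint 0.5: f = 9.375 > 0 → [0.5, 4]
midpoint 2.25: f = 10.359375 > 0 → [2.25, 4]
midpoint 3.125: f = -2.642578 < 0 → [2.25, 3.125]
midpoint 2.6875: f = 5.4016 > 0 → [2.6875, 3.125]
midpoint 2.90625: f = 1.7967 > 0 → [2.90625, 3.125]
midpoint 3.015625: f = -0.3147 < 0 → [2.90625, 3.015625]
midpoint 2.9609375: f = 0.7676 > 0 → [2.9609375, 3.015625]
midpoint 2.98828125: f = 0.2331 > 0 → [2.98828125, 3.015625]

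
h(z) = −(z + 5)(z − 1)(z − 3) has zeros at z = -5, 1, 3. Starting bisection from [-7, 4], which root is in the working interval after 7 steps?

-5

h(-1.5) = -39.375 < 0, so the root lies in [-7, -1.5]
h(-4.25) = -28.546875 < 0, so the root lies in [-7, -4.25]
h(-5.625) = 35.712891 > 0, so the root lies in [-5.625, -4.25]
h(-4.9375) = -2.9456 < 0, so the root lies in [-5.625, -4.9375]
h(-5.28125) = 14.6297 > 0, so the root lies in [-5.28125, -4.9375]
h(-5.109375) = 5.4188 > 0, so the root lies in [-5.109375, -4.9375]
h(-5.0234375) = 1.1327 > 0, so the root lies in [-5.0234375, -4.9375]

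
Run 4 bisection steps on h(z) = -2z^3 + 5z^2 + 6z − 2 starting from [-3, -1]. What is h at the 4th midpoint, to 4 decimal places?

0.4258

m = -2, h(m) = 22 (+); new bracket [-2, -1]
m = -1.5, h(m) = 7 (+); new bracket [-1.5, -1]
m = -1.25, h(m) = 2.21875 (+); new bracket [-1.25, -1]
m = -1.125, h(m) = 0.4258 (+); new bracket [-1.125, -1]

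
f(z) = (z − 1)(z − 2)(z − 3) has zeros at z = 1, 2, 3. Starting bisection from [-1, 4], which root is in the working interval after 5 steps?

1

midpoint 1.5: f = 0.375 > 0 → [-1, 1.5]
midpoint 0.25: f = -3.609375 < 0 → [0.25, 1.5]
midpoint 0.875: f = -0.298828 < 0 → [0.875, 1.5]
midpoint 1.1875: f = 0.2761 > 0 → [0.875, 1.1875]
midpoint 1.03125: f = 0.0596 > 0 → [0.875, 1.03125]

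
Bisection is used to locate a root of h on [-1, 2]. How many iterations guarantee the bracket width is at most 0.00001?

Width after n steps is 3/2^n. Need 2^n ≥ 3/0.00001 = 300000.
2^18 = 262144 < 300000 ≤ 2^19 = 524288, so n = 19.

19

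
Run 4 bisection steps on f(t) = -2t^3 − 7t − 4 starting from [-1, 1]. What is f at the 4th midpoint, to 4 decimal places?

0.8633

midpoint 0: f = -4 < 0 → [-1, 0]
midpoint -0.5: f = -0.25 < 0 → [-1, -0.5]
midpoint -0.75: f = 2.09375 > 0 → [-0.75, -0.5]
midpoint -0.625: f = 0.8633 > 0 → [-0.625, -0.5]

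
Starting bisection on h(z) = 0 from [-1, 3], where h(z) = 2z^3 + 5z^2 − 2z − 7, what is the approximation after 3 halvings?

1.5

h(1) = -2 < 0, so the root lies in [1, 3]
h(2) = 25 > 0, so the root lies in [1, 2]
h(1.5) = 8 > 0, so the root lies in [1, 1.5]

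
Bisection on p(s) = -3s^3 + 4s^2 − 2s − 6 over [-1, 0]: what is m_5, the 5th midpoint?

s = -0.5 gives p = -3.625, negative; keep [-1, -0.5]
s = -0.75 gives p = -0.984375, negative; keep [-1, -0.75]
s = -0.875 gives p = 0.822266, positive; keep [-0.875, -0.75]
s = -0.8125 gives p = -0.1252, negative; keep [-0.875, -0.8125]
s = -0.84375 gives p = 0.3372, positive; keep [-0.84375, -0.8125]

-0.84375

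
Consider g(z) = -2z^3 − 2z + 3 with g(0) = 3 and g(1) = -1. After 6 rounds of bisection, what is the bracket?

midpoint 0.5: g = 1.75 > 0 → [0.5, 1]
midpoint 0.75: g = 0.65625 > 0 → [0.75, 1]
midpoint 0.875: g = -0.089844 < 0 → [0.75, 0.875]
midpoint 0.8125: g = 0.3022 > 0 → [0.8125, 0.875]
midpoint 0.84375: g = 0.1111 > 0 → [0.84375, 0.875]
midpoint 0.859375: g = 0.0119 > 0 → [0.859375, 0.875]

[0.859375, 0.875]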